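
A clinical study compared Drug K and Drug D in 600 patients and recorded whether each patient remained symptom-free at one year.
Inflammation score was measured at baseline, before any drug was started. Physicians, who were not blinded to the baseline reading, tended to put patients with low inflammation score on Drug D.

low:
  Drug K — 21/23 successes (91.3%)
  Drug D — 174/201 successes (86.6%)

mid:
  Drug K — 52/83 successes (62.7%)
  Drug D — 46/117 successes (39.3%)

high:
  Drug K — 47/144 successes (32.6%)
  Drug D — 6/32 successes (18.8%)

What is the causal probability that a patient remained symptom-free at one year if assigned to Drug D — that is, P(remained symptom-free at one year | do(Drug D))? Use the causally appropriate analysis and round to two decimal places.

Inflammation score differs across drugs for reasons unrelated to any effect of the drug itself, and it separately predicts the outcome — a classic confounder. We must compare within inflammation score levels.
Standardising Drug D to the population inflammation score mix: 0.373·174/201 + 0.333·46/117 + 0.293·6/32 = 0.509.

0.51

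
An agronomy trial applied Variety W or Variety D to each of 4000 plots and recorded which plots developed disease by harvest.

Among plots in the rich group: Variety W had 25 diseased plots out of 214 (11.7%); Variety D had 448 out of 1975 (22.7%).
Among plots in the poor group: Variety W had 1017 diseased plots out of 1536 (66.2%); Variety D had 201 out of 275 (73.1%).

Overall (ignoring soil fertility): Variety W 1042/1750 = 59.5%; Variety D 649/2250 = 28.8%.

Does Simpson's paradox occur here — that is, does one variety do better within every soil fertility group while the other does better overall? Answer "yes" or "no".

Within each soil fertility level (rich 11.7% vs 22.7%; poor 66.2% vs 73.1%), Variety W has the lower rate every time. Pooled: 59.5% vs 28.8% — Variety D has the lower rate overall. The two comparisons disagree.

yes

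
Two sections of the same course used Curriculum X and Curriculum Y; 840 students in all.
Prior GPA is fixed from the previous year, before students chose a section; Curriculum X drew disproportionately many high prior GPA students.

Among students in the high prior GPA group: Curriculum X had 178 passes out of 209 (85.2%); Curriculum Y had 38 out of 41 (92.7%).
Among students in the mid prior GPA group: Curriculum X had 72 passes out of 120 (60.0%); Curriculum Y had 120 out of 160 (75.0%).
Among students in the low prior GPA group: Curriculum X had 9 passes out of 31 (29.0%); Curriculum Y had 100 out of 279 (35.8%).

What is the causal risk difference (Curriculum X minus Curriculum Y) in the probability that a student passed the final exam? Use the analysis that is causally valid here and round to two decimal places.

-0.10

Prior GPA band satisfies the back-door criterion: it is not a descendant of the teaching method, and it blocks the spurious path from teaching method to outcome. Adjusting for it (i.e., using the within-prior GPA band rates) gives the causal effect.
Adjusting over the population distribution of prior GPA band: 0.298·(0.852−0.927) + 0.333·(0.600−0.750) + 0.369·(0.290−0.358) = -0.097.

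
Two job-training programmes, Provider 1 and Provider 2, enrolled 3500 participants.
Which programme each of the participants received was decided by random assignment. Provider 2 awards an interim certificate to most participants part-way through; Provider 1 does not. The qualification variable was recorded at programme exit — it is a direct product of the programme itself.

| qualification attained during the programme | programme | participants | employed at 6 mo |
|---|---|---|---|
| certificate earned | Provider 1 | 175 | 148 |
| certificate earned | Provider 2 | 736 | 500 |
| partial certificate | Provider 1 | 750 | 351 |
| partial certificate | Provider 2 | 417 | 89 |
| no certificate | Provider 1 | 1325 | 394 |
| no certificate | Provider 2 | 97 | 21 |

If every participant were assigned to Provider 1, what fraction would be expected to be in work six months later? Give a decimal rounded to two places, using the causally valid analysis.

Because the programme influences qualification attained during the programme, qualification attained during the programme is a post-treatment mediator, not a confounder. Stratifying on it would bias the estimate; the causal effect is the crude pooled difference.
So P(outcome | do(Provider 1)) is just the pooled rate for Provider 1: 893/2250 = 0.397.

0.40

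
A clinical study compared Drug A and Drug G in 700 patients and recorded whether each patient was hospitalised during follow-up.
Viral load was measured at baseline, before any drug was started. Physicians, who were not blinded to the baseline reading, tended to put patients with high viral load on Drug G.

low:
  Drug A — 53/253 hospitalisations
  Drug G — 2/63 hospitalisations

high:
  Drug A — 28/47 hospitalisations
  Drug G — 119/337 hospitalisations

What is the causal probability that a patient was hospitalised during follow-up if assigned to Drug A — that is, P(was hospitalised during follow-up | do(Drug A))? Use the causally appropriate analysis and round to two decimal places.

0.42

The stratified and pooled comparisons disagree (Drug G wins within each viral load; Drug A wins overall), so the answer turns on the causal role of viral load.
Viral load differs across drugs for reasons unrelated to any effect of the drug itself, and it separately predicts the outcome — a classic confounder. We must compare within viral load levels.
Standardising Drug A to the population viral load mix: 0.451·53/253 + 0.549·28/47 = 0.421.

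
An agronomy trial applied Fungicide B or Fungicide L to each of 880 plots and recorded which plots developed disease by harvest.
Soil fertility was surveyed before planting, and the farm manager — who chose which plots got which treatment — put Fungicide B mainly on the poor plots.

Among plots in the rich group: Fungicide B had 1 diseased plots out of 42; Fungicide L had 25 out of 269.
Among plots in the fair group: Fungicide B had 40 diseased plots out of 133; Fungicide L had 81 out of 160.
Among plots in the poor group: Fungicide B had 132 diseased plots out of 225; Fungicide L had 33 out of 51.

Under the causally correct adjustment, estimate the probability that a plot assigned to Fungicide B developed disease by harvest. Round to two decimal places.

0.29

Fungicide B is lower inside every soil fertility stratum but Fungicide L is lower in aggregate. Whether to stratify depends on how soil fertility relates to the fungicide.
Soil fertility differs across fungicides for reasons unrelated to any effect of the fungicide itself, and it separately predicts the outcome — a classic confounder. We must compare within soil fertility levels.
Standardising Fungicide B to the population soil fertility mix: 0.353·1/42 + 0.333·40/133 + 0.314·132/225 = 0.293.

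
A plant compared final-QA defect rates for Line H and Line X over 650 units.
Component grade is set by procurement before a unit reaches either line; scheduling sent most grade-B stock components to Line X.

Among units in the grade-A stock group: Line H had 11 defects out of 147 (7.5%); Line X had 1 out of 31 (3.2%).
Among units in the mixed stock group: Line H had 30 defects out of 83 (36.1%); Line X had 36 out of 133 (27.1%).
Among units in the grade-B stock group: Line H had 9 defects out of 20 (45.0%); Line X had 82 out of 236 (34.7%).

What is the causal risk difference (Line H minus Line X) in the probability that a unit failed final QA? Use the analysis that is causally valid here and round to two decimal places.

+0.08

Line X is lower inside every component grade stratum but Line H is lower in aggregate. Whether to stratify depends on how component grade relates to the line.
Component grade satisfies the back-door criterion: it is not a descendant of the line, and it blocks the spurious path from line to outcome. Adjusting for it (i.e., using the within-component grade rates) gives the causal effect.
Adjusting over the population distribution of component grade: 0.274·(0.075−0.032) + 0.332·(0.361−0.271) + 0.394·(0.450−0.347) = +0.082.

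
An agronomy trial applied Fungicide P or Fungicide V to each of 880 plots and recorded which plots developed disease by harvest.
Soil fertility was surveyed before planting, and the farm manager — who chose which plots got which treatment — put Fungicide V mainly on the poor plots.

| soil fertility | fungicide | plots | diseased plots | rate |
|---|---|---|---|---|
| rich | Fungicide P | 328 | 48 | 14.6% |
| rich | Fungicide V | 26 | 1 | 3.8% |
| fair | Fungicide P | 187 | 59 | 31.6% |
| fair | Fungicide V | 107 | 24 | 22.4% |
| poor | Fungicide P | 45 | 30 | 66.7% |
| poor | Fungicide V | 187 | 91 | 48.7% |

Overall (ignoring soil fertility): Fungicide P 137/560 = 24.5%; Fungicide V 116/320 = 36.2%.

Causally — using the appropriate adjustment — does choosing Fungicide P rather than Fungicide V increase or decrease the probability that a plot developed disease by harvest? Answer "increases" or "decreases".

increases

The stratified and pooled comparisons disagree (Fungicide V wins within each soil fertility; Fungicide P wins overall), so the answer turns on the causal role of soil fertility.
Soil fertility is set before the fungicide has any effect — it is not caused by the fungicide — and it independently drives the outcome. That makes it a confounder, so the causal comparison is within soil fertility levels.
Within each level — rich: 14.6% vs 3.8%; fair: 31.6% vs 22.4%; poor: 66.7% vs 48.7% — Fungicide V is lower every time.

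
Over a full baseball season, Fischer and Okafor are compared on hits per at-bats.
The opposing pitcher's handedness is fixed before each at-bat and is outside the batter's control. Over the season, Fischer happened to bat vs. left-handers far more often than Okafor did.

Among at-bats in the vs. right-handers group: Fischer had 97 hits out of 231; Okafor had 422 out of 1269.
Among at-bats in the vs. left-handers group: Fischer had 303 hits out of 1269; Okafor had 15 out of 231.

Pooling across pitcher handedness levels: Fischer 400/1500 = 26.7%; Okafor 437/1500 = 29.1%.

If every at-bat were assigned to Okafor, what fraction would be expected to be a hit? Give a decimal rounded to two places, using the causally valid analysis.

Pitcher handedness differs across players for reasons unrelated to any effect of the player itself, and it separately predicts the outcome — a classic confounder. We must compare within pitcher handedness levels.
Standardising Okafor to the population pitcher handedness mix: 0.500·422/1269 + 0.500·15/231 = 0.199.

0.20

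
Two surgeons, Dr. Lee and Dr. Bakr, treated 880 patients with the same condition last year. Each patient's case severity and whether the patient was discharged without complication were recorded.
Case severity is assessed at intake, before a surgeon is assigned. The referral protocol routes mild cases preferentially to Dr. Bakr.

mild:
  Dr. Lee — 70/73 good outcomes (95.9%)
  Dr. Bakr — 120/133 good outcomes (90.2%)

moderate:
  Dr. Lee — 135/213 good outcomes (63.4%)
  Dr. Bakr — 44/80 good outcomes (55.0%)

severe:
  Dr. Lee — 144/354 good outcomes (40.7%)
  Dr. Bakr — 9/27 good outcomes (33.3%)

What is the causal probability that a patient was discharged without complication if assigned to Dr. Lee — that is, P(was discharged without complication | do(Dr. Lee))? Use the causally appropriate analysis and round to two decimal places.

Within every case severity level Dr. Lee has the higher rate, yet pooled Dr. Bakr does — Simpson's reversal.
Nothing the surgeon does changes case severity; the imbalance is an allocation artefact. With case severity also predicting the outcome, the pooled figure is confounded, and the within-stratum comparison is the causal one.
Standardising Dr. Lee to the population case severity mix: 0.234·70/73 + 0.333·135/213 + 0.433·144/354 = 0.612.

0.61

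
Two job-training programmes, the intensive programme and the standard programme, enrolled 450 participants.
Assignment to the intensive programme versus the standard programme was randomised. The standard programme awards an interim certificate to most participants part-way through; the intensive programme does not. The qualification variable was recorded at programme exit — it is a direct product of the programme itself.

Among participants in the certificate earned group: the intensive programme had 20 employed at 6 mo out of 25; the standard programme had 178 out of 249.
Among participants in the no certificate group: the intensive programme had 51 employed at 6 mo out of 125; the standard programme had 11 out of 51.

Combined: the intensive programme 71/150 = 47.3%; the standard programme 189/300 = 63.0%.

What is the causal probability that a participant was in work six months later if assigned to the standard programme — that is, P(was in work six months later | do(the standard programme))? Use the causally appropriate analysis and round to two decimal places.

0.63

Within every qualification attained during the programme level the intensive programme has the higher rate, yet pooled the standard programme does — Simpson's reversal.
Qualification attained during the programme is downstream of the programme. One should not condition on a consequence of treatment, so the overall rates are the right comparison.
So P(outcome | do(the standard programme)) is just the pooled rate for the standard programme: 189/300 = 0.630.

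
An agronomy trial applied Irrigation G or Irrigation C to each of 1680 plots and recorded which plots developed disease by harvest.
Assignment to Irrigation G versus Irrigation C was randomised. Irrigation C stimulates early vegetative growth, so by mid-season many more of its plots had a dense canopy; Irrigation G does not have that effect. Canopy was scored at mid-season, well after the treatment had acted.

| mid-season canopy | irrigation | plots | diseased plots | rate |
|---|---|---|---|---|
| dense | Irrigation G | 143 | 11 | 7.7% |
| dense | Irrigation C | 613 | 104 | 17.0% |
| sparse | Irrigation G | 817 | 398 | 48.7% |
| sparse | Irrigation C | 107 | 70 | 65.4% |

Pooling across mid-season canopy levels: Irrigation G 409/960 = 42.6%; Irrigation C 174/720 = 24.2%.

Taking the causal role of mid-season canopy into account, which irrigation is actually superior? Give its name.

The stratified and pooled comparisons disagree (Irrigation G wins within each mid-season canopy; Irrigation C wins overall), so the answer turns on the causal role of mid-season canopy.
Stratifying would compare irrigations among plots the irrigations themselves sorted into mid-season canopy groups — a form of selection on an intermediate. The unconditioned pooled rates give the total causal effect.
Pooled: Irrigation G 42.6% vs Irrigation C 24.2%; Irrigation C is lower overall.

Irrigation C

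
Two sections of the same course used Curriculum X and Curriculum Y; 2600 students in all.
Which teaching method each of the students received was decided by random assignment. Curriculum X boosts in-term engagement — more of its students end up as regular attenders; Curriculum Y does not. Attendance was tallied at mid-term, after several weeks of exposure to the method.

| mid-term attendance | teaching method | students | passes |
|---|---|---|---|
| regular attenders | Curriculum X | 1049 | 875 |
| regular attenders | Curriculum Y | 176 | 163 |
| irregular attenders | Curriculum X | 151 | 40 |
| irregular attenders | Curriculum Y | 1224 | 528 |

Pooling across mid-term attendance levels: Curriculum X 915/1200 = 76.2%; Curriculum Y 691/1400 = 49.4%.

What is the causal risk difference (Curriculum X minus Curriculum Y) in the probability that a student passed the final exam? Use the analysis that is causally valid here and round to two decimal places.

The stratified and pooled comparisons disagree (Curriculum Y wins within each mid-term attendance; Curriculum X wins overall), so the answer turns on the causal role of mid-term attendance.
Mid-term attendance lies on the pathway teaching method → mid-term attendance → outcome, so adjusting for it blocks the indirect effect. For the total causal effect of teaching method, use the unadjusted pooled rates.
The causal difference is the pooled difference: 0.762 − 0.494 = +0.269.

+0.27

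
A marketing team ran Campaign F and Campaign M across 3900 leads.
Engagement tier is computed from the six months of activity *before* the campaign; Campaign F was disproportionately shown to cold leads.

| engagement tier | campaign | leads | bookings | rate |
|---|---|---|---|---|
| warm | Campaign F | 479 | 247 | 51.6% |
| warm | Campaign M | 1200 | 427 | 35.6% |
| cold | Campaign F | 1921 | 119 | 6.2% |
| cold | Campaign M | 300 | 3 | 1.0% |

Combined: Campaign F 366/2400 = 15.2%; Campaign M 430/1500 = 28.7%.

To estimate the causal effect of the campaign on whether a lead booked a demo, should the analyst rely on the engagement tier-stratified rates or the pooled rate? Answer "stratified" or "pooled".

stratified

Campaign F is higher inside every engagement tier stratum but Campaign M is higher in aggregate. Whether to stratify depends on how engagement tier relates to the campaign.
Here engagement tier is a common cause — it drives both which campaign a case falls under and the outcome. The crude comparison mixes populations; the stratum-specific rates are the causally relevant ones.
Within each level — warm: 51.6% vs 35.6%; cold: 6.2% vs 1.0% — Campaign F is higher every time.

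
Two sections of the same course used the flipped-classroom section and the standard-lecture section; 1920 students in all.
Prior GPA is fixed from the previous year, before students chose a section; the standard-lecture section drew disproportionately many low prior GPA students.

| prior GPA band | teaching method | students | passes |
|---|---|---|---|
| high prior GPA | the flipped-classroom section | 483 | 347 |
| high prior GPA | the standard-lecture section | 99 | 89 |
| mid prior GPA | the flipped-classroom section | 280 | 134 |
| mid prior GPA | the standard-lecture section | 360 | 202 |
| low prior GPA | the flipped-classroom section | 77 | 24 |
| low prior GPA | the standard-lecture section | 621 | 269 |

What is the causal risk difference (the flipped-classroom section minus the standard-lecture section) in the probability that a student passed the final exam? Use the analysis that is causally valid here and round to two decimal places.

Within every prior GPA band level the standard-lecture section has the higher rate, yet pooled the flipped-classroom section does — Simpson's reversal.
The imbalance in prior GPA band arose from how students were allocated, not from anything the teaching method did; and prior GPA band independently affects the outcome. The pooled gap is confounded — condition on prior GPA band.
Adjusting over the population distribution of prior GPA band: 0.303·(0.718−0.899) + 0.333·(0.479−0.561) + 0.364·(0.312−0.433) = -0.126.

-0.13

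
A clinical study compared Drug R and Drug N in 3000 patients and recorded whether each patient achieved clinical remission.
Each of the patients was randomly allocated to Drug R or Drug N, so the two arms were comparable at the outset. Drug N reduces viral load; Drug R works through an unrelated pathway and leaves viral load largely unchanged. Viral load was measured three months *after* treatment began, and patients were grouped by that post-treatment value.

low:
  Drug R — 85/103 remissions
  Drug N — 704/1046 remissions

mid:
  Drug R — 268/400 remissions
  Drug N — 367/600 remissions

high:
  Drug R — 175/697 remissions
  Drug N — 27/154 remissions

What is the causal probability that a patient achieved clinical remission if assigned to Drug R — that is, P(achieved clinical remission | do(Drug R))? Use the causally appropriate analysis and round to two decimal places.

0.44

Within every viral load level Drug R has the higher rate, yet pooled Drug N does — Simpson's reversal.
The distribution of viral load is itself part of what the drug does — it is an intermediate outcome. Holding it fixed would remove that part of the effect; the total effect is the pooled difference.
So P(outcome | do(Drug R)) is just the pooled rate for Drug R: 528/1200 = 0.440.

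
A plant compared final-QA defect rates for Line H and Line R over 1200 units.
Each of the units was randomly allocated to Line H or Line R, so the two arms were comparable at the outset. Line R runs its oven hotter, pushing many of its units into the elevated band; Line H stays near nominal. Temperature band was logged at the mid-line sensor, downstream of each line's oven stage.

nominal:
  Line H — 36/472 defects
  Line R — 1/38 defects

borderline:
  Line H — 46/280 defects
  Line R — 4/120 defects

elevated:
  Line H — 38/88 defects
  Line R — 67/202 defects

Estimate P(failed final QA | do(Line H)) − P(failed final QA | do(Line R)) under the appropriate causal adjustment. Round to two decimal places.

-0.06

In-process temperature band here is a post-treatment variable shaped by the line; conditioning on it would introduce bias rather than remove it. The overall comparison is the causal one.
The causal difference is the pooled difference: 0.143 − 0.200 = -0.057.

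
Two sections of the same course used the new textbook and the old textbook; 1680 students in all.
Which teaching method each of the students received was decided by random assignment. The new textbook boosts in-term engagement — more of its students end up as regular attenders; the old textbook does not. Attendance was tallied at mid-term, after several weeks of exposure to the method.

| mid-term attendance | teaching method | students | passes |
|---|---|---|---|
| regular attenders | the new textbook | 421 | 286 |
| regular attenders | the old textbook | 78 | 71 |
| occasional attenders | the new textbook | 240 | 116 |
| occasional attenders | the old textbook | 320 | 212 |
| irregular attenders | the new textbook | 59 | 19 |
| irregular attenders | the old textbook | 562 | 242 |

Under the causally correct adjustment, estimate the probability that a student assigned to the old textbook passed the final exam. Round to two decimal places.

Mid-term attendance here is a post-treatment variable shaped by the teaching method; conditioning on it would introduce bias rather than remove it. The overall comparison is the causal one.
So P(outcome | do(the old textbook)) is just the pooled rate for the old textbook: 525/960 = 0.547.

0.55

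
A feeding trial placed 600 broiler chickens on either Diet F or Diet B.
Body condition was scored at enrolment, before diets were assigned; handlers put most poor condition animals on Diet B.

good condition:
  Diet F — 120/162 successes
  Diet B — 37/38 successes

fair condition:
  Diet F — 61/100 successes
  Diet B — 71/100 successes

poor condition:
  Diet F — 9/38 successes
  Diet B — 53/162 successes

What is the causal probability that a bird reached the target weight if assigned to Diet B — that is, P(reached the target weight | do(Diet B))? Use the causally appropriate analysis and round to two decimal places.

0.67

The starting body condition-specific comparison favours Diet B throughout, but the pooled figures favour Diet F. The question is whether to condition on starting body condition.
Starting body condition satisfies the back-door criterion: it is not a descendant of the diet, and it blocks the spurious path from diet to outcome. Adjusting for it (i.e., using the within-starting body condition rates) gives the causal effect.
Standardising Diet B to the population starting body condition mix: 0.333·37/38 + 0.333·71/100 + 0.333·53/162 = 0.670.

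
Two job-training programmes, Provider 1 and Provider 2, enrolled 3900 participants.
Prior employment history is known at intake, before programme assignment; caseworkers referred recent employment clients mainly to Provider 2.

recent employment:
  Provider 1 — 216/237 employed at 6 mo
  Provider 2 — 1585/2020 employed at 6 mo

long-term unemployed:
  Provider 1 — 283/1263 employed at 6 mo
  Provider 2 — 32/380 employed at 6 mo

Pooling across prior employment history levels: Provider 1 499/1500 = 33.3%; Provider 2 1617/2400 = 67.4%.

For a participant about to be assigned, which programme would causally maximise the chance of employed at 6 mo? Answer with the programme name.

The prior employment history-specific comparison favours Provider 1 throughout, but the pooled figures favour Provider 2. The question is whether to condition on prior employment history.
Nothing the programme does changes prior employment history; the imbalance is an allocation artefact. With prior employment history also predicting the outcome, the pooled figure is confounded, and the within-stratum comparison is the causal one.
Within each level — recent employment: 91.1% vs 78.5%; long-term unemployed: 22.4% vs 8.4% — Provider 1 is higher every time.

Provider 1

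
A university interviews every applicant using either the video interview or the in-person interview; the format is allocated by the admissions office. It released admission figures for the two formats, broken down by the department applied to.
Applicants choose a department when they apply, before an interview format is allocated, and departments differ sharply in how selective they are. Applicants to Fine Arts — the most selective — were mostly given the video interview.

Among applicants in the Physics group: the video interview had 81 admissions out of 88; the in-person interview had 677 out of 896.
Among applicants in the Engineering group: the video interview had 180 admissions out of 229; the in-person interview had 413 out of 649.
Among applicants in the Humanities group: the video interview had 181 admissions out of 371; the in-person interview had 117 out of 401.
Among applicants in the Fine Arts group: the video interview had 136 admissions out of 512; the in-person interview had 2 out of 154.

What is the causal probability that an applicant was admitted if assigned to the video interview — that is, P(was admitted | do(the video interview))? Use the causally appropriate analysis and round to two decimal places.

0.65

Since department is a pre-existing factor (not a product of the interview format) and it affects the outcome on its own, it is a confounder. The stratified rates, not the pooled rate, identify the causal effect.
Standardising the video interview to the population department mix: 0.298·81/88 + 0.266·180/229 + 0.234·181/371 + 0.202·136/512 = 0.651.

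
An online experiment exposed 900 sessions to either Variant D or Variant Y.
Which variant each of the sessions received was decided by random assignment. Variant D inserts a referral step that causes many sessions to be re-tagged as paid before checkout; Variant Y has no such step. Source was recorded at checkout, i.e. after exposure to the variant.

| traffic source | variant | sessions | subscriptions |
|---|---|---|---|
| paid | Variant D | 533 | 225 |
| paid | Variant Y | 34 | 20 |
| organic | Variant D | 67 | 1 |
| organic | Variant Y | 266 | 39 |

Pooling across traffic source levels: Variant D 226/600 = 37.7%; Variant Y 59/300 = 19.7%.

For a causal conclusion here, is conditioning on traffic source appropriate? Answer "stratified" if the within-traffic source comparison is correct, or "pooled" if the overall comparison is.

pooled

The traffic source-specific comparison favours Variant Y throughout, but the pooled figures favour Variant D. The question is whether to condition on traffic source.
The distribution of traffic source is itself part of what the variant does — it is an intermediate outcome. Holding it fixed would remove that part of the effect; the total effect is the pooled difference.
Pooled: Variant D 37.7% vs Variant Y 19.7%; Variant D is higher overall.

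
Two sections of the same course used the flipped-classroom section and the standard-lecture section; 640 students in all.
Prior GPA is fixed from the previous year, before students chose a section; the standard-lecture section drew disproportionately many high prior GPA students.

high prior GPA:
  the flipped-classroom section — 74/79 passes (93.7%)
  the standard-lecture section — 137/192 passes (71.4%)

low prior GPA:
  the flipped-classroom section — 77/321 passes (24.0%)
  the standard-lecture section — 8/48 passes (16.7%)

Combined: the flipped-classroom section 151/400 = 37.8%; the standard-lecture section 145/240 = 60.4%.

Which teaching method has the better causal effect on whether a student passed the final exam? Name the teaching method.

the flipped-classroom section is higher inside every prior GPA band stratum but the standard-lecture section is higher in aggregate. Whether to stratify depends on how prior GPA band relates to the teaching method.
Since prior GPA band is a pre-existing factor (not a product of the teaching method) and it affects the outcome on its own, it is a confounder. The stratified rates, not the pooled rate, identify the causal effect.
Within each level — high prior GPA: 93.7% vs 71.4%; low prior GPA: 24.0% vs 16.7% — the flipped-classroom section is higher every time.

the flipped-classroom section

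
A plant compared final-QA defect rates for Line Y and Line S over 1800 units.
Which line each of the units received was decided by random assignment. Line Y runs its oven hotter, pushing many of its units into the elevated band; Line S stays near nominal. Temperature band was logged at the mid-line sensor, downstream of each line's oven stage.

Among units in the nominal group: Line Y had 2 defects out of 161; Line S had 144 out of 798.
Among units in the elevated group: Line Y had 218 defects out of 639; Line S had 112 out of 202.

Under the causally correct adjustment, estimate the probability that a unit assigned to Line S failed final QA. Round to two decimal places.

0.26

The distribution of in-process temperature band is itself part of what the line does — it is an intermediate outcome. Holding it fixed would remove that part of the effect; the total effect is the pooled difference.
So P(outcome | do(Line S)) is just the pooled rate for Line S: 256/1000 = 0.256.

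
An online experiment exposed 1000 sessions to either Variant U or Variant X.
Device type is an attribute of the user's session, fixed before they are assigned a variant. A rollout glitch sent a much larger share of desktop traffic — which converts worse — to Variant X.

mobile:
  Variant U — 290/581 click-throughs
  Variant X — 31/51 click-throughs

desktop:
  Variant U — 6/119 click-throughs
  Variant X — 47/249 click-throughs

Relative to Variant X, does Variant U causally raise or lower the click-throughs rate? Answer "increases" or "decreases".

Since device type is a pre-existing factor (not a product of the variant) and it affects the outcome on its own, it is a confounder. The stratified rates, not the pooled rate, identify the causal effect.
Within each level — mobile: 49.9% vs 60.8%; desktop: 5.0% vs 18.9% — Variant X is higher every time.

decreases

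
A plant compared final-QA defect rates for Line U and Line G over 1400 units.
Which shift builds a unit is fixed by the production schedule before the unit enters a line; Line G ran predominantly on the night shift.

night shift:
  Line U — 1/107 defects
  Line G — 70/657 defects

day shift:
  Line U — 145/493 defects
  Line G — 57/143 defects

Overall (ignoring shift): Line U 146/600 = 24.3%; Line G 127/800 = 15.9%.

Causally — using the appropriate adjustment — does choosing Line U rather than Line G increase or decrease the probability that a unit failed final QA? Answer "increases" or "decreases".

decreases

Here shift is a common cause — it drives both which line a case falls under and the outcome. The crude comparison mixes populations; the stratum-specific rates are the causally relevant ones.
Within each level — night shift: 0.9% vs 10.7%; day shift: 29.4% vs 39.9% — Line U is lower every time.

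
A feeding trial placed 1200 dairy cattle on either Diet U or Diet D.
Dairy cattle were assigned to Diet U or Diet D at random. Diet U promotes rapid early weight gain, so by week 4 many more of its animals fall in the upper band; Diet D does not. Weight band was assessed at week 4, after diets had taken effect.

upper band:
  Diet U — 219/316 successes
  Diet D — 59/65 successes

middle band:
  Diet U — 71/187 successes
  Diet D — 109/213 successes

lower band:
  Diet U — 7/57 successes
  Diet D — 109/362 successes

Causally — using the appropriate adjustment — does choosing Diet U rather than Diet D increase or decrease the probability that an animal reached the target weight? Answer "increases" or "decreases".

increases

Within every week-4 weight band level Diet D has the higher rate, yet pooled Diet U does — Simpson's reversal.
Week-4 weight band is downstream of the diet. One should not condition on a consequence of treatment, so the overall rates are the right comparison.
Pooled: Diet U 53.0% vs Diet D 43.3%; Diet U is higher overall.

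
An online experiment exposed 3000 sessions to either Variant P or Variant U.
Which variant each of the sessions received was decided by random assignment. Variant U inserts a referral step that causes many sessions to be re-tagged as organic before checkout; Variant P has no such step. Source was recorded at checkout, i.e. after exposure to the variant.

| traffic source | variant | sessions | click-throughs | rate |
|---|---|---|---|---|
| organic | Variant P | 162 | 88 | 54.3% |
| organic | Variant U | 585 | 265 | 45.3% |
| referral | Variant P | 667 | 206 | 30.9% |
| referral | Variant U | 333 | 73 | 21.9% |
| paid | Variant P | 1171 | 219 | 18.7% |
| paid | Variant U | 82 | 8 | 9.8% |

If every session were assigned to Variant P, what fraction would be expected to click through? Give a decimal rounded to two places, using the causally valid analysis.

Traffic source is downstream of the variant. One should not condition on a consequence of treatment, so the overall rates are the right comparison.
So P(outcome | do(Variant P)) is just the pooled rate for Variant P: 513/2000 = 0.257.

0.26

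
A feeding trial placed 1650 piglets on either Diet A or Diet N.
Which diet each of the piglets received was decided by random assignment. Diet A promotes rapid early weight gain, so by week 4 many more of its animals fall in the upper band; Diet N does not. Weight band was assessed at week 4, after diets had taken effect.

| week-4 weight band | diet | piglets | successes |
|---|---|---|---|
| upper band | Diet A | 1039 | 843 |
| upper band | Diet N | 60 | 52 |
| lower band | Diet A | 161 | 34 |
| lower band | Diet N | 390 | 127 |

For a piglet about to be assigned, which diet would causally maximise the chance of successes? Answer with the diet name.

The stratified and pooled comparisons disagree (Diet N wins within each week-4 weight band; Diet A wins overall), so the answer turns on the causal role of week-4 weight band.
Stratifying would compare diets among piglets the diets themselves sorted into week-4 weight band groups — a form of selection on an intermediate. The unconditioned pooled rates give the total causal effect.
Pooled: Diet A 73.1% vs Diet N 39.8%; Diet A is higher overall.

Diet A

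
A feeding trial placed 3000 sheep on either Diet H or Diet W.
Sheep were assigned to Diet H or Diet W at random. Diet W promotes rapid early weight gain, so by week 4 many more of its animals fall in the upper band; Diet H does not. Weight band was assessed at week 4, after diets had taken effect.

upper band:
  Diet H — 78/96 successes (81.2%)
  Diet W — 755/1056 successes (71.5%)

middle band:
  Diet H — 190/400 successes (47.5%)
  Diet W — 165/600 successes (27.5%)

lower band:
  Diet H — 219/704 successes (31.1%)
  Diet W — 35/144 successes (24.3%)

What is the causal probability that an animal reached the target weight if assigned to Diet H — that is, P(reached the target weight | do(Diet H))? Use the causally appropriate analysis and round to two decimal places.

Within every week-4 weight band level Diet H has the higher rate, yet pooled Diet W does — Simpson's reversal.
Week-4 weight band here is a post-treatment variable shaped by the diet; conditioning on it would introduce bias rather than remove it. The overall comparison is the causal one.
So P(outcome | do(Diet H)) is just the pooled rate for Diet H: 487/1200 = 0.406.

0.41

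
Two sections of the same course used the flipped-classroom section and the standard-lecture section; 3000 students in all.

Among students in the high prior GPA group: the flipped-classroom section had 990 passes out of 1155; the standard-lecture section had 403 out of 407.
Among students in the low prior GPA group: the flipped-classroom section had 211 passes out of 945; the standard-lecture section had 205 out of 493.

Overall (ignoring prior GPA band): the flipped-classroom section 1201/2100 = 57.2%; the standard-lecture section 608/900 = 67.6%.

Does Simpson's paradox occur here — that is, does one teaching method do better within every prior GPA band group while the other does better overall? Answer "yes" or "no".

no

Within each prior GPA band level (high prior GPA 85.7% vs 99.0%; low prior GPA 22.3% vs 41.6%), the standard-lecture section has the higher rate every time. Pooled: 57.2% vs 67.6% — the standard-lecture section has the higher rate overall. They agree.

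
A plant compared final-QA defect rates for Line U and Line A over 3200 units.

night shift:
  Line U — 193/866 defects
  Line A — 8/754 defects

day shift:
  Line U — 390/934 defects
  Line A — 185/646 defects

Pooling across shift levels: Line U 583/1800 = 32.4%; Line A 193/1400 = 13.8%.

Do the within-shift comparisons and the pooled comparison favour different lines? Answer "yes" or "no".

no

Within each shift level (night shift 22.3% vs 1.1%; day shift 41.8% vs 28.6%), Line A has the lower rate every time. Pooled: 32.4% vs 13.8% — Line A has the lower rate overall. They agree.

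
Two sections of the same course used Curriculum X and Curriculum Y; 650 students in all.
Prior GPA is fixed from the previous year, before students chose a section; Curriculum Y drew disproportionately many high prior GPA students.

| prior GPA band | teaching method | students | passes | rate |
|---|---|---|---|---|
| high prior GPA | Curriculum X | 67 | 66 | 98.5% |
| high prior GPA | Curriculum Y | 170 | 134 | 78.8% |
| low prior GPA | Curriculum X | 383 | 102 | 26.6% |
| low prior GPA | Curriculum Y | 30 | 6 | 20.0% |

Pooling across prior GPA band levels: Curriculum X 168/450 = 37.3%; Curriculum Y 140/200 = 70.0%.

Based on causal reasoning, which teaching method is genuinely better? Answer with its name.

Curriculum X is higher inside every prior GPA band stratum but Curriculum Y is higher in aggregate. Whether to stratify depends on how prior GPA band relates to the teaching method.
The imbalance in prior GPA band arose from how students were allocated, not from anything the teaching method did; and prior GPA band independently affects the outcome. The pooled gap is confounded — condition on prior GPA band.
Within each level — high prior GPA: 98.5% vs 78.8%; low prior GPA: 26.6% vs 20.0% — Curriculum X is higher every time.

Curriculum X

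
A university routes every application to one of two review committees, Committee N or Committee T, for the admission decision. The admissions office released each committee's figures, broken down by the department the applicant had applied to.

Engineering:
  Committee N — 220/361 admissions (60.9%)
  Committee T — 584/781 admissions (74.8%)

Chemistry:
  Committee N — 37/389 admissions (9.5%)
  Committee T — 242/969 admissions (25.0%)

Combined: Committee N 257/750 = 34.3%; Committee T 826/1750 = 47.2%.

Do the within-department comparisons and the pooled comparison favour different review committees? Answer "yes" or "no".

no

Within each department level (Engineering 60.9% vs 74.8%; Chemistry 9.5% vs 25.0%), Committee T has the higher rate every time. Pooled: 34.3% vs 47.2% — Committee T has the higher rate overall. They agree.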